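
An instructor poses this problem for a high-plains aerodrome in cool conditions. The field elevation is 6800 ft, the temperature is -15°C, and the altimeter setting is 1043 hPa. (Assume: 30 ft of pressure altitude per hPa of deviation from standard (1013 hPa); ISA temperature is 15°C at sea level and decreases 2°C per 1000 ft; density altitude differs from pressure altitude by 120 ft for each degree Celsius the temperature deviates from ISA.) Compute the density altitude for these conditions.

Pressure altitude = 6800 + (1013 − 1043) × 30 = 6800 + (-900) = 5900 ft.
ISA temperature at 5900 ft = 15 − 2 × (5900/1000) = 3.2°C.
ISA deviation = -15 − 3.2 = -18.2°C.
Density altitude = 5900 + 120 × (-18.2) = 3716 ft.

3716 ft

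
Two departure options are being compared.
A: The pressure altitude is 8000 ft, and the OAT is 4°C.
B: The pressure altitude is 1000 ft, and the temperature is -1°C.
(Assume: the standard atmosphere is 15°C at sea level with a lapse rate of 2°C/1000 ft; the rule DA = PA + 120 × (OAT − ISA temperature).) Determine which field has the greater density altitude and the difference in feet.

A: ISA temp = -1°C, deviation +5°C, DA = 8000 + 120 × 5 = 8600 ft.
B: ISA temp = 13°C, deviation -14°C, DA = 1000 + 120 × (-14) = -680 ft.
A is higher by 8600 − (-680) = 9280 ft.

A by 9280 ft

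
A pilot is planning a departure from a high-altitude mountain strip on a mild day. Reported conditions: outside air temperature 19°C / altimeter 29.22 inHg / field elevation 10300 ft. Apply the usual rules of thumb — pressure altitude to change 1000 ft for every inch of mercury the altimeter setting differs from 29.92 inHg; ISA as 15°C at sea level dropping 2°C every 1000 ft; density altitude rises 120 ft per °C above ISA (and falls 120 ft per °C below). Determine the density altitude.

Pressure altitude = 10300 + (29.92 − 29.22) × 1000 = 10300 + (+700) = 11000 ft.
ISA temperature at 11000 ft = 15 − 2 × (11000/1000) = -7°C.
ISA deviation = 19 − (-7) = +26°C.
Density altitude = 11000 + 120 × (26) = 14120 ft.

14120 ft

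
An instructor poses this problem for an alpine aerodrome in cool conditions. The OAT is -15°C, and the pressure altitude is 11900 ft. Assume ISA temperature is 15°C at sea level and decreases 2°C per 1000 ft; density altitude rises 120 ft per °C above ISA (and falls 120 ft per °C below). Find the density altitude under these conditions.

11156 ft

ISA temperature at 11900 ft = 15 − 2 × (11900/1000) = -8.8°C.
ISA deviation = -15 − (-8.8) = -6.2°C.
Density altitude = 11900 + 120 × (-6.2) = 11900 + (-744) = 11156 ft.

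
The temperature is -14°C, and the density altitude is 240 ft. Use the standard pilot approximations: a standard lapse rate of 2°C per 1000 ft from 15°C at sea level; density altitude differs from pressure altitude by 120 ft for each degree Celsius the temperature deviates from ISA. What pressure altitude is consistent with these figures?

DA = PA + 120 × (OAT − (15 − 2·PA/1000)) = PA + 120·OAT − 1800 + 0.24·PA = 1.24·PA + 120·OAT − 1800.
So 1.24·PA = 240 − 120 × (-14) + 1800 = 3720.
PA = 3720 / 1.24 = 3000 ft.

3000 ft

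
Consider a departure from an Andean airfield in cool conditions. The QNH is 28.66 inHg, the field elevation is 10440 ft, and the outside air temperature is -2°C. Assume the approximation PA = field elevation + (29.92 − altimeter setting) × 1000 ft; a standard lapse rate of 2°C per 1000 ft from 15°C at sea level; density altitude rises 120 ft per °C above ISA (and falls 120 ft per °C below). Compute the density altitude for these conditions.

Pressure altitude = 10440 + (29.92 − 28.66) × 1000 = 10440 + (+1260) = 11700 ft.
ISA temperature at 11700 ft = 15 − 2 × (11700/1000) = -8.4°C.
ISA deviation = -2 − (-8.4) = +6.4°C.
Density altitude = 11700 + 120 × (6.4) = 12468 ft.

12468 ft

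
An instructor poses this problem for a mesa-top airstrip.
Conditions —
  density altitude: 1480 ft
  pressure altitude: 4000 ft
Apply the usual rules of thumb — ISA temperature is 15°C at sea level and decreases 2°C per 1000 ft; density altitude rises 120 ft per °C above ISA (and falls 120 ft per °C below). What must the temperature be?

Density altitude − pressure altitude = 1480 − 4000 = -2520 ft.
At 120 ft/°C that is an ISA deviation of -2520/120 = -21°C.
ISA temperature at 4000 ft = 15 − 2 × (4000/1000) = 7°C.
OAT = ISA + deviation = 7 + (-21) = -14°C.

-14°C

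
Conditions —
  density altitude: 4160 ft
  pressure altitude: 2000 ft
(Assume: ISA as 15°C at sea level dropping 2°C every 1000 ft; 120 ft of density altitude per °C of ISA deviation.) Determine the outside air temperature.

Density altitude − pressure altitude = 4160 − 2000 = +2160 ft.
At 120 ft/°C that is an ISA deviation of 2160/120 = +18°C.
ISA temperature at 2000 ft = 15 − 2 × (2000/1000) = 11°C.
OAT = ISA + deviation = 11 + (+18) = 29°C.

29°C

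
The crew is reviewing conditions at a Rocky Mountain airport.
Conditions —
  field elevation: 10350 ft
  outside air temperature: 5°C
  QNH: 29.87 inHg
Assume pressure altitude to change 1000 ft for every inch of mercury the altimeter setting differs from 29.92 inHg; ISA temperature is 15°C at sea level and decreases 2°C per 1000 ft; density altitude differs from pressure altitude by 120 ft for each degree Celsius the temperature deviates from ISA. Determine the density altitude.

11696 ft

Pressure altitude = 10350 + (29.92 − 29.87) × 1000 = 10350 + (+50) = 10400 ft.
ISA temperature at 10400 ft = 15 − 2 × (10400/1000) = -5.8°C.
ISA deviation = 5 − (-5.8) = +10.8°C.
Density altitude = 10400 + 120 × (10.8) = 11696 ft.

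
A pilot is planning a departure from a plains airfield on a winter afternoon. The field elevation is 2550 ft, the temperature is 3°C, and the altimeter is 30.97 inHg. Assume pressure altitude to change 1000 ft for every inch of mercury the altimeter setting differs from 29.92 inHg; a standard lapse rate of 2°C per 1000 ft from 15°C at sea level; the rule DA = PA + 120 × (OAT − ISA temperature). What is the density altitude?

Pressure altitude = 2550 + (29.92 − 30.97) × 1000 = 2550 + (-1050) = 1500 ft.
ISA temperature at 1500 ft = 15 − 2 × (1500/1000) = 12°C.
ISA deviation = 3 − 12 = -9°C.
Density altitude = 1500 + 120 × (-9) = 420 ft.

420 ft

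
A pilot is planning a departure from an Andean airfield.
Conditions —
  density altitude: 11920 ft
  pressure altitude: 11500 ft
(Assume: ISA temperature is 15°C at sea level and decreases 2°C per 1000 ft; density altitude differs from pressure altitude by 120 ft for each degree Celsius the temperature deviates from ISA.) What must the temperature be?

Density altitude − pressure altitude = 11920 − 11500 = +420 ft.
At 120 ft/°C that is an ISA deviation of 420/120 = +3.5°C.
ISA temperature at 11500 ft = 15 − 2 × (11500/1000) = -8°C.
OAT = ISA + deviation = -8 + (+3.5) = -4.5°C.

-4.5°C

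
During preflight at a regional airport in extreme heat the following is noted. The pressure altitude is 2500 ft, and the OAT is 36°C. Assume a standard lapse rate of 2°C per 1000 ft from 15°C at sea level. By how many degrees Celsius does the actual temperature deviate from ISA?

ISA temperature at 2500 ft = 15 − 2 × (2500/1000) = 10°C.
Deviation = OAT − ISA = 36 − 10 = +26°C.

ISA+26°C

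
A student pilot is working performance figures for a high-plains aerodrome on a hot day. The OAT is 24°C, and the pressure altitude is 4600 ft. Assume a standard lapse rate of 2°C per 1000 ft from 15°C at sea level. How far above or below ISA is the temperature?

ISA+18.2°C

ISA temperature at 4600 ft = 15 − 2 × (4600/1000) = 5.8°C.
Deviation = OAT − ISA = 24 − 5.8 = +18.2°C.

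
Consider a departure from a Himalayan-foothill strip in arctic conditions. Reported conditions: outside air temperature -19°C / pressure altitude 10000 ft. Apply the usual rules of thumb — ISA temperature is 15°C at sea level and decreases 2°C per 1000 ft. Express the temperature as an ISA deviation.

ISA temperature at 10000 ft = 15 − 2 × (10000/1000) = -5°C.
Deviation = OAT − ISA = -19 − (-5) = -14°C.

ISA-14°C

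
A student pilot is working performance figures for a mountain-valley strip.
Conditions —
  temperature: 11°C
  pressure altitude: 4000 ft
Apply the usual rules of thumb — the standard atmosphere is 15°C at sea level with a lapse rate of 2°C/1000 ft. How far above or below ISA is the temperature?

ISA+4°C

ISA temperature at 4000 ft = 15 − 2 × (4000/1000) = 7°C.
Deviation = OAT − ISA = 11 − 7 = +4°C.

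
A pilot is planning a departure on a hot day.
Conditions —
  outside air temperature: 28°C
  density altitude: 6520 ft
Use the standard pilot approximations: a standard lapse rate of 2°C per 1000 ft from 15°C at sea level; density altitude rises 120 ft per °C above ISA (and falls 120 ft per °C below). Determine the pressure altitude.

4000 ft

DA = PA + 120 × (OAT − (15 − 2·PA/1000)) = PA + 120·OAT − 1800 + 0.24·PA = 1.24·PA + 120·OAT − 1800.
So 1.24·PA = 6520 − 120 × 28 + 1800 = 4960.
PA = 4960 / 1.24 = 4000 ft.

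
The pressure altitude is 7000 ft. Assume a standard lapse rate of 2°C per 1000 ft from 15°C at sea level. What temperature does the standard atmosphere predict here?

1°C

ISA temperature = 15 − 2 × (7000/1000) = 15 − 14 = 1°C.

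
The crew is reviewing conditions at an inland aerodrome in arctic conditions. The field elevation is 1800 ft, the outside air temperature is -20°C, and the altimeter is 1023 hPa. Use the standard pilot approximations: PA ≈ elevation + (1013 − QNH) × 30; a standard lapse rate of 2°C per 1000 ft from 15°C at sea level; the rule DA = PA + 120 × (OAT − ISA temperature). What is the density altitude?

-2340 ft

Pressure altitude = 1800 + (1013 − 1023) × 30 = 1800 + (-300) = 1500 ft.
ISA temperature at 1500 ft = 15 − 2 × (1500/1000) = 12°C.
ISA deviation = -20 − 12 = -32°C.
Density altitude = 1500 + 120 × (-32) = -2340 ft.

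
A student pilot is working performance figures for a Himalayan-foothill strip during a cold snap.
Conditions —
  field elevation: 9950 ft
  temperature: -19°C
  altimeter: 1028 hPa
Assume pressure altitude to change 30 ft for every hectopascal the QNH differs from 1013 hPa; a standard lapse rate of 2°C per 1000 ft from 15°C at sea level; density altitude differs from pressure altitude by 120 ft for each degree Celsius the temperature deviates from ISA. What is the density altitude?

7700 ft

Pressure altitude = 9950 + (1013 − 1028) × 30 = 9950 + (-450) = 9500 ft.
ISA temperature at 9500 ft = 15 − 2 × (9500/1000) = -4°C.
ISA deviation = -19 − (-4) = -15°C.
Density altitude = 9500 + 120 × (-15) = 7700 ft.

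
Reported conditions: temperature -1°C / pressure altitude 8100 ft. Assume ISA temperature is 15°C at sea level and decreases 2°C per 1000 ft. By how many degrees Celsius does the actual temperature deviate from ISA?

ISA+0.2°C

ISA temperature at 8100 ft = 15 − 2 × (8100/1000) = -1.2°C.
Deviation = OAT − ISA = -1 − (-1.2) = +0.2°C.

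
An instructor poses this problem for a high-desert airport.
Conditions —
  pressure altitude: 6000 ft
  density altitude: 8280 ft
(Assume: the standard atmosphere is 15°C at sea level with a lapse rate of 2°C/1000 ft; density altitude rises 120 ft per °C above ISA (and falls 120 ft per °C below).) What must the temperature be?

22°C

Density altitude − pressure altitude = 8280 − 6000 = +2280 ft.
At 120 ft/°C that is an ISA deviation of 2280/120 = +19°C.
ISA temperature at 6000 ft = 15 − 2 × (6000/1000) = 3°C.
OAT = ISA + deviation = 3 + (+19) = 22°C.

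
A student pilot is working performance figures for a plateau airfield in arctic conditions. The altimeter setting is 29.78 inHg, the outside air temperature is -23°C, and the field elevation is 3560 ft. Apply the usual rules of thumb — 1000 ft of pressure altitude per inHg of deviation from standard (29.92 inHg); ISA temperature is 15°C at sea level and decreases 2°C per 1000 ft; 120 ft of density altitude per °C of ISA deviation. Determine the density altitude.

28 ft

Pressure altitude = 3560 + (29.92 − 29.78) × 1000 = 3560 + (+140) = 3700 ft.
ISA temperature at 3700 ft = 15 − 2 × (3700/1000) = 7.6°C.
ISA deviation = -23 − 7.6 = -30.6°C.
Density altitude = 3700 + 120 × (-30.6) = 28 ft.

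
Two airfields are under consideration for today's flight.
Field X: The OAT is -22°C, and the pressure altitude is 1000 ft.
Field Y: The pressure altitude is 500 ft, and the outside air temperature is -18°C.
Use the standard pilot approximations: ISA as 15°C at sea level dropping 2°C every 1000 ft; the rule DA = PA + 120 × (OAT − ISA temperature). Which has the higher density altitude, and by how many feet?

Field X by 140 ft

Field X: ISA temp = 13°C, deviation -35°C, DA = 1000 + 120 × (-35) = -3200 ft.
Field Y: ISA temp = 14°C, deviation -32°C, DA = 500 + 120 × (-32) = -3340 ft.
Field X is higher by -3200 − (-3340) = 140 ft.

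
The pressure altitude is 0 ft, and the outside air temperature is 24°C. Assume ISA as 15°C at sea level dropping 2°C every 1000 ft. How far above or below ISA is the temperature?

ISA temperature at 0 ft = 15 − 2 × (0/1000) = 15°C.
Deviation = OAT − ISA = 24 − 15 = +9°C.

ISA+9°C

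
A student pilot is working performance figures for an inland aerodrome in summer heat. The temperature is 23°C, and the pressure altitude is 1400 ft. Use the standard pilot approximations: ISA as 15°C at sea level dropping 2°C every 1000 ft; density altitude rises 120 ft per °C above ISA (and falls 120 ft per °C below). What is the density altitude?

ISA temperature at 1400 ft = 15 − 2 × (1400/1000) = 12.2°C.
ISA deviation = 23 − 12.2 = +10.8°C.
Density altitude = 1400 + 120 × (10.8) = 1400 + (+1296) = 2696 ft.

2696 ft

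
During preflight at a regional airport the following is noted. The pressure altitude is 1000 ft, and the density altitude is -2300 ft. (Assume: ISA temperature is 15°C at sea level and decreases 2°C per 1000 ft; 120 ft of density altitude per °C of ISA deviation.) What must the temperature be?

Density altitude − pressure altitude = -2300 − 1000 = -3300 ft.
At 120 ft/°C that is an ISA deviation of -3300/120 = -27.5°C.
ISA temperature at 1000 ft = 15 − 2 × (1000/1000) = 13°C.
OAT = ISA + deviation = 13 + (-27.5) = -14.5°C.

-14.5°C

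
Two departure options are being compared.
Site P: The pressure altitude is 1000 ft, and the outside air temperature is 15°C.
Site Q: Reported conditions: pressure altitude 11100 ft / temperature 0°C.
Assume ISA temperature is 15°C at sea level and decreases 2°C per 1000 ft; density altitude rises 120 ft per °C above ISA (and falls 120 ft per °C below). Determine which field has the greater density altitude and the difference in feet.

Site P: ISA temp = 13°C, deviation +2°C, DA = 1000 + 120 × 2 = 1240 ft.
Site Q: ISA temp = -7.2°C, deviation +7.2°C, DA = 11100 + 120 × 7.2 = 11964 ft.
Site Q is higher by 11964 − 1240 = 10724 ft.

Site Q by 10724 ft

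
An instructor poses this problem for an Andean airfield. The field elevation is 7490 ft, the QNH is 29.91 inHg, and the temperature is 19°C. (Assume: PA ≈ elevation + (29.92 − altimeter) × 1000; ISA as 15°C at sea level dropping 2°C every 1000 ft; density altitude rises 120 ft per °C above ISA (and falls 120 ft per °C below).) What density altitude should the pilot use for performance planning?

9780 ft

Pressure altitude = 7490 + (29.92 − 29.91) × 1000 = 7490 + (+10) = 7500 ft.
ISA temperature at 7500 ft = 15 − 2 × (7500/1000) = 0°C.
ISA deviation = 19 − 0 = +19°C.
Density altitude = 7500 + 120 × (19) = 9780 ft.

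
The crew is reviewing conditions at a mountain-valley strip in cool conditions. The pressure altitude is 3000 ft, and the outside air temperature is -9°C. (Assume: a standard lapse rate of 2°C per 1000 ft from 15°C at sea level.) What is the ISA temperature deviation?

ISA temperature at 3000 ft = 15 − 2 × (3000/1000) = 9°C.
Deviation = OAT − ISA = -9 − 9 = -18°C.

ISA-18°C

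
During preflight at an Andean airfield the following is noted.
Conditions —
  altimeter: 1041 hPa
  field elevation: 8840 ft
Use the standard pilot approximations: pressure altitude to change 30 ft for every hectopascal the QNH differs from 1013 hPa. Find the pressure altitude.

Pressure correction = (1013 − 1041) × 30 = -840 ft.
Pressure altitude = 8840 + (-840) = 8000 ft.

8000 ft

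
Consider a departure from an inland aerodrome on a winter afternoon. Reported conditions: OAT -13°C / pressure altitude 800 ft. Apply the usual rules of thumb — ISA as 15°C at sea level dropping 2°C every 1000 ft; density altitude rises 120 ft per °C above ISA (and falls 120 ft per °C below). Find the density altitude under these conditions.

-2368 ft

ISA temperature at 800 ft = 15 − 2 × (800/1000) = 13.4°C.
ISA deviation = -13 − 13.4 = -26.4°C.
Density altitude = 800 + 120 × (-26.4) = 800 + (-3168) = -2368 ft.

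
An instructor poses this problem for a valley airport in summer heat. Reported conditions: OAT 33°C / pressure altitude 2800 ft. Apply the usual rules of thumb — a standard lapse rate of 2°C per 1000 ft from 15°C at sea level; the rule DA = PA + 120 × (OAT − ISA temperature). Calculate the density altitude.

5632 ft

ISA temperature at 2800 ft = 15 − 2 × (2800/1000) = 9.4°C.
ISA deviation = 33 − 9.4 = +23.6°C.
Density altitude = 2800 + 120 × (23.6) = 2800 + (+2832) = 5632 ft.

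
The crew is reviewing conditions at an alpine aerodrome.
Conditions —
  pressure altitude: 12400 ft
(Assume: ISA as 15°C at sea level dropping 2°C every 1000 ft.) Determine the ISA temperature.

-9.8°C

ISA temperature = 15 − 2 × (12400/1000) = 15 − 24.8 = -9.8°C.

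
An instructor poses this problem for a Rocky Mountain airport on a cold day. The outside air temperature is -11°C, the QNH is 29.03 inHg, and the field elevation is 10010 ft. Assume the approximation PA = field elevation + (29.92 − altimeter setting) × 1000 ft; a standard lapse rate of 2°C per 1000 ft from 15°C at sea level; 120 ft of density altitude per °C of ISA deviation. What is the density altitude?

Pressure altitude = 10010 + (29.92 − 29.03) × 1000 = 10010 + (+890) = 10900 ft.
ISA temperature at 10900 ft = 15 − 2 × (10900/1000) = -6.8°C.
ISA deviation = -11 − (-6.8) = -4.2°C.
Density altitude = 10900 + 120 × (-4.2) = 10396 ft.

10396 ft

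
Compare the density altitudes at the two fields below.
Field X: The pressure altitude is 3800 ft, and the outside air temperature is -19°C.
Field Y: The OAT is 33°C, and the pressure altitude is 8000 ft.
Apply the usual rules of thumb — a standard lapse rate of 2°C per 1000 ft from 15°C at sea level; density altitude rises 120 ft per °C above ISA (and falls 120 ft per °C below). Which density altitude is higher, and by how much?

Field Y by 11448 ft

Field X: ISA temp = 7.4°C, deviation -26.4°C, DA = 3800 + 120 × (-26.4) = 632 ft.
Field Y: ISA temp = -1°C, deviation +34°C, DA = 8000 + 120 × 34 = 12080 ft.
Field Y is higher by 12080 − 632 = 11448 ft.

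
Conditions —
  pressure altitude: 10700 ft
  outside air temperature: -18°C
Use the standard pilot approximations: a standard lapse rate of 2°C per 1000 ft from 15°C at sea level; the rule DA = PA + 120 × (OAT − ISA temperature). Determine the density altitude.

9308 ft

ISA temperature at 10700 ft = 15 − 2 × (10700/1000) = -6.4°C.
ISA deviation = -18 − (-6.4) = -11.6°C.
Density altitude = 10700 + 120 × (-11.6) = 10700 + (-1392) = 9308 ft.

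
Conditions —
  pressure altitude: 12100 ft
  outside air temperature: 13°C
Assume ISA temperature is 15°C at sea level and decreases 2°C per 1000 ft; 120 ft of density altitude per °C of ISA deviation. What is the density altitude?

ISA temperature at 12100 ft = 15 − 2 × (12100/1000) = -9.2°C.
ISA deviation = 13 − (-9.2) = +22.2°C.
Density altitude = 12100 + 120 × (22.2) = 12100 + (+2664) = 14764 ft.

14764 ft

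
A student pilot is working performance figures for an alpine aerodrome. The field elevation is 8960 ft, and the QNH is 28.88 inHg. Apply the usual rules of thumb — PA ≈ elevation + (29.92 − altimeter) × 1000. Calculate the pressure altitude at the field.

Pressure correction = (29.92 − 28.88) × 1000 = +1040 ft.
Pressure altitude = 8960 + (+1040) = 10000 ft.

10000 ft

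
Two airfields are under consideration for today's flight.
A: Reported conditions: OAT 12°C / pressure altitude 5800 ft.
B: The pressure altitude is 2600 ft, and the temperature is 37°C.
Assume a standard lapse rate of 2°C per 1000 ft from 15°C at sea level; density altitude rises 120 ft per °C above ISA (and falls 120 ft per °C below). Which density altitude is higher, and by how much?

A by 968 ft

A: ISA temp = 3.4°C, deviation +8.6°C, DA = 5800 + 120 × 8.6 = 6832 ft.
B: ISA temp = 9.8°C, deviation +27.2°C, DA = 2600 + 120 × 27.2 = 5864 ft.
A is higher by 6832 − 5864 = 968 ft.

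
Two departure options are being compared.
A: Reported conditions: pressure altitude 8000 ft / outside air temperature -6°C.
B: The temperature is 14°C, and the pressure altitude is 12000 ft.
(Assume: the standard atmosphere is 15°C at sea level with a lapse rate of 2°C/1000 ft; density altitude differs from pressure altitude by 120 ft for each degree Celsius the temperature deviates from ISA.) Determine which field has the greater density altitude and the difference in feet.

A: ISA temp = -1°C, deviation -5°C, DA = 8000 + 120 × (-5) = 7400 ft.
B: ISA temp = -9°C, deviation +23°C, DA = 12000 + 120 × 23 = 14760 ft.
B is higher by 14760 − 7400 = 7360 ft.

B by 7360 ft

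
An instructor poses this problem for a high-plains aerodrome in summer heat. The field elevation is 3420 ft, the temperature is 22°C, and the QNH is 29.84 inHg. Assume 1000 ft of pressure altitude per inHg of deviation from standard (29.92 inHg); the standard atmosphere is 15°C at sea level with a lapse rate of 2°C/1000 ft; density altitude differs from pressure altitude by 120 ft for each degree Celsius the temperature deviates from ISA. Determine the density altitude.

Pressure altitude = 3420 + (29.92 − 29.84) × 1000 = 3420 + (+80) = 3500 ft.
ISA temperature at 3500 ft = 15 − 2 × (3500/1000) = 8°C.
ISA deviation = 22 − 8 = +14°C.
Density altitude = 3500 + 120 × (14) = 5180 ft.

5180 ft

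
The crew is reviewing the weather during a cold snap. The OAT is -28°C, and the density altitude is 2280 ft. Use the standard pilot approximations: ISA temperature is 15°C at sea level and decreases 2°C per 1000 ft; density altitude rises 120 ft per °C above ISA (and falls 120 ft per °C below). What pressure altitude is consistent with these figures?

6000 ft

DA = PA + 120 × (OAT − (15 − 2·PA/1000)) = PA + 120·OAT − 1800 + 0.24·PA = 1.24·PA + 120·OAT − 1800.
So 1.24·PA = 2280 − 120 × (-28) + 1800 = 7440.
PA = 7440 / 1.24 = 6000 ft.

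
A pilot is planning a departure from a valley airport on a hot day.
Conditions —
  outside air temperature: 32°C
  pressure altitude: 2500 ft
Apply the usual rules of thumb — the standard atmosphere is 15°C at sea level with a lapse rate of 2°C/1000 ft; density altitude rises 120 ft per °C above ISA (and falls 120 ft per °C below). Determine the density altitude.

ISA temperature at 2500 ft = 15 − 2 × (2500/1000) = 10°C.
ISA deviation = 32 − 10 = +22°C.
Density altitude = 2500 + 120 × (22) = 2500 + (+2640) = 5140 ft.

5140 ft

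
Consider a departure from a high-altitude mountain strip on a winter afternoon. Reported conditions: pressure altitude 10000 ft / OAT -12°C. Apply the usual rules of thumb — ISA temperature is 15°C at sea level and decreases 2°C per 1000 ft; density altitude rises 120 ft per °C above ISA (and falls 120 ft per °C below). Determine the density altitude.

9160 ft

ISA temperature at 10000 ft = 15 − 2 × (10000/1000) = -5°C.
ISA deviation = -12 − (-5) = -7°C.
Density altitude = 10000 + 120 × (-7) = 10000 + (-840) = 9160 ft.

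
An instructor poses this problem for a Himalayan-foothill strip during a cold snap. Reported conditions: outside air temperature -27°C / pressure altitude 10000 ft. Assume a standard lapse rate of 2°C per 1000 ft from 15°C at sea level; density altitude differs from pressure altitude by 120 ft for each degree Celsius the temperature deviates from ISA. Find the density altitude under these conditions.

ISA temperature at 10000 ft = 15 − 2 × (10000/1000) = -5°C.
ISA deviation = -27 − (-5) = -22°C.
Density altitude = 10000 + 120 × (-22) = 10000 + (-2640) = 7360 ft.

7360 ft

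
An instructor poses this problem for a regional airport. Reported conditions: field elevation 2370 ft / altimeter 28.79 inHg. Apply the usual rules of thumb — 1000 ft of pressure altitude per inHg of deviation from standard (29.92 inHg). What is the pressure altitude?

Pressure correction = (29.92 − 28.79) × 1000 = +1130 ft.
Pressure altitude = 2370 + (+1130) = 3500 ft.

3500 ft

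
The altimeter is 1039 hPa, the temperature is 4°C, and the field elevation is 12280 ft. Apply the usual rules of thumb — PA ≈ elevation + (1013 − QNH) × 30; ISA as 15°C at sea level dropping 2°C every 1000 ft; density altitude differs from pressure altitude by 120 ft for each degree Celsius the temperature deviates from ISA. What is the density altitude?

Pressure altitude = 12280 + (1013 − 1039) × 30 = 12280 + (-780) = 11500 ft.
ISA temperature at 11500 ft = 15 − 2 × (11500/1000) = -8°C.
ISA deviation = 4 − (-8) = +12°C.
Density altitude = 11500 + 120 × (12) = 12940 ft.

12940 ft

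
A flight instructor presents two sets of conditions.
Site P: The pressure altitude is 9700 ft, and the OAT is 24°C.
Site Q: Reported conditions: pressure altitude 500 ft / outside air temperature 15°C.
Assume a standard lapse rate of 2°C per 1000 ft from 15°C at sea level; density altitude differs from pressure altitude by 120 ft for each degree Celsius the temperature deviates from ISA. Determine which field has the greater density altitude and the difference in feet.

Site P: ISA temp = -4.4°C, deviation +28.4°C, DA = 9700 + 120 × 28.4 = 13108 ft.
Site Q: ISA temp = 14°C, deviation +1°C, DA = 500 + 120 × 1 = 620 ft.
Site P is higher by 13108 − 620 = 12488 ft.

Site P by 12488 ft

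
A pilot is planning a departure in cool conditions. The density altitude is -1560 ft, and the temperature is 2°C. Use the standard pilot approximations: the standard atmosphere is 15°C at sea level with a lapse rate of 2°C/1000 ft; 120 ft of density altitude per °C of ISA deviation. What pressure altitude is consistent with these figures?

DA = PA + 120 × (OAT − (15 − 2·PA/1000)) = PA + 120·OAT − 1800 + 0.24·PA = 1.24·PA + 120·OAT − 1800.
So 1.24·PA = -1560 − 120 × 2 + 1800 = 0.
PA = 0 / 1.24 = 0 ft.

0 ft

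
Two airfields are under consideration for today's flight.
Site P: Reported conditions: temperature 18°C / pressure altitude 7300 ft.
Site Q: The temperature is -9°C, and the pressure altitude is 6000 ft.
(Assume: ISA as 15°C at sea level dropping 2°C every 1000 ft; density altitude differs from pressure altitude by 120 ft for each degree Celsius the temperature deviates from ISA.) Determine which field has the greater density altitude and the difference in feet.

Site P: ISA temp = 0.4°C, deviation +17.6°C, DA = 7300 + 120 × 17.6 = 9412 ft.
Site Q: ISA temp = 3°C, deviation -12°C, DA = 6000 + 120 × (-12) = 4560 ft.
Site P is higher by 9412 − 4560 = 4852 ft.

Site P by 4852 ft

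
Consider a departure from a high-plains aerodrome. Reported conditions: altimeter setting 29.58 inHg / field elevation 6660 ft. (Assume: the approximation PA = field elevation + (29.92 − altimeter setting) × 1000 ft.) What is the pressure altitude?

Pressure correction = (29.92 − 29.58) × 1000 = +340 ft.
Pressure altitude = 6660 + (+340) = 7000 ft.

7000 ft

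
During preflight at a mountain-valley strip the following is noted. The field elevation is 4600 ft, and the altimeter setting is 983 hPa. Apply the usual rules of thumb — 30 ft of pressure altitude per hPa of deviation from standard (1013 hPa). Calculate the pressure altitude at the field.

5500 ft

Pressure correction = (1013 − 983) × 30 = +900 ft.
Pressure altitude = 4600 + (+900) = 5500 ft.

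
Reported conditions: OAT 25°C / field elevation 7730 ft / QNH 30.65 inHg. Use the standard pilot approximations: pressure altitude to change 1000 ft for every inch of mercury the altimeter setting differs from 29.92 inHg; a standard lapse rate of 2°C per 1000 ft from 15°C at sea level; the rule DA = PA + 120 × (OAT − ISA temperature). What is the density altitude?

9880 ft

Pressure altitude = 7730 + (29.92 − 30.65) × 1000 = 7730 + (-730) = 7000 ft.
ISA temperature at 7000 ft = 15 − 2 × (7000/1000) = 1°C.
ISA deviation = 25 − 1 = +24°C.
Density altitude = 7000 + 120 × (24) = 9880 ft.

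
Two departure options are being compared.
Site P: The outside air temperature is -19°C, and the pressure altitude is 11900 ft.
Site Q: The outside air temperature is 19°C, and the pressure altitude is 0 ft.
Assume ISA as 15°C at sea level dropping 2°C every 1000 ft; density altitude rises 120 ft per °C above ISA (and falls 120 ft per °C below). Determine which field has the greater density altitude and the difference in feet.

Site P: ISA temp = -8.8°C, deviation -10.2°C, DA = 11900 + 120 × (-10.2) = 10676 ft.
Site Q: ISA temp = 15°C, deviation +4°C, DA = 0 + 120 × 4 = 480 ft.
Site P is higher by 10676 − 480 = 10196 ft.

Site P by 10196 ft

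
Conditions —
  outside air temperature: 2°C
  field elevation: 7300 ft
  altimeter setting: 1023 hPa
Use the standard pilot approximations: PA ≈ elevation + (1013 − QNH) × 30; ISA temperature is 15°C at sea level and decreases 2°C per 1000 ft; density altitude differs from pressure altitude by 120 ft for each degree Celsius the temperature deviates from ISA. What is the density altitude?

Pressure altitude = 7300 + (1013 − 1023) × 30 = 7300 + (-300) = 7000 ft.
ISA temperature at 7000 ft = 15 − 2 × (7000/1000) = 1°C.
ISA deviation = 2 − 1 = +1°C.
Density altitude = 7000 + 120 × (1) = 7120 ft.

7120 ft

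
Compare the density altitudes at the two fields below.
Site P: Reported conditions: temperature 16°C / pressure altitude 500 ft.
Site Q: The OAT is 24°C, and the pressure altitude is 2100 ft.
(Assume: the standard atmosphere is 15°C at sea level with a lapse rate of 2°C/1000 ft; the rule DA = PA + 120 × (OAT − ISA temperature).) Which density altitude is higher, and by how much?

Site Q by 2944 ft

Site P: ISA temp = 14°C, deviation +2°C, DA = 500 + 120 × 2 = 740 ft.
Site Q: ISA temp = 10.8°C, deviation +13.2°C, DA = 2100 + 120 × 13.2 = 3684 ft.
Site Q is higher by 3684 − 740 = 2944 ft.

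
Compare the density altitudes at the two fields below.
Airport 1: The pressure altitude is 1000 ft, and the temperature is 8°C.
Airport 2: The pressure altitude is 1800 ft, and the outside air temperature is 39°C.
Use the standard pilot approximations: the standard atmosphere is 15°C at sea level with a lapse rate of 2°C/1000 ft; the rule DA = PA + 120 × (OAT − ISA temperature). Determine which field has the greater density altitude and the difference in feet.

Airport 2 by 4712 ft

Airport 1: ISA temp = 13°C, deviation -5°C, DA = 1000 + 120 × (-5) = 400 ft.
Airport 2: ISA temp = 11.4°C, deviation +27.6°C, DA = 1800 + 120 × 27.6 = 5112 ft.
Airport 2 is higher by 5112 − 400 = 4712 ft.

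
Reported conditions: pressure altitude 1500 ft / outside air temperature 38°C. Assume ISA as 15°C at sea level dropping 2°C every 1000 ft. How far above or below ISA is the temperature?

ISA+26°C

ISA temperature at 1500 ft = 15 − 2 × (1500/1000) = 12°C.
Deviation = OAT − ISA = 38 − 12 = +26°C.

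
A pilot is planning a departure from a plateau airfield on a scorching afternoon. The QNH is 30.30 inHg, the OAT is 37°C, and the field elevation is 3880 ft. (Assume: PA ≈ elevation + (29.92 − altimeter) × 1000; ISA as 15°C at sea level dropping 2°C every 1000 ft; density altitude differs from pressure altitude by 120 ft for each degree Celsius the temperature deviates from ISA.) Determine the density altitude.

Pressure altitude = 3880 + (29.92 − 30.30) × 1000 = 3880 + (-380) = 3500 ft.
ISA temperature at 3500 ft = 15 − 2 × (3500/1000) = 8°C.
ISA deviation = 37 − 8 = +29°C.
Density altitude = 3500 + 120 × (29) = 6980 ft.

6980 ft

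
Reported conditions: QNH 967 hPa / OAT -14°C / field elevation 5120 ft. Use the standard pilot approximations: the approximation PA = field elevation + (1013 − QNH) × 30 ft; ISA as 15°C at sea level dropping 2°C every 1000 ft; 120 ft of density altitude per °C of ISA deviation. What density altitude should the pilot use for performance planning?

4580 ft

Pressure altitude = 5120 + (1013 − 967) × 30 = 5120 + (+1380) = 6500 ft.
ISA temperature at 6500 ft = 15 − 2 × (6500/1000) = 2°C.
ISA deviation = -14 − 2 = -16°C.
Density altitude = 6500 + 120 × (-16) = 4580 ft.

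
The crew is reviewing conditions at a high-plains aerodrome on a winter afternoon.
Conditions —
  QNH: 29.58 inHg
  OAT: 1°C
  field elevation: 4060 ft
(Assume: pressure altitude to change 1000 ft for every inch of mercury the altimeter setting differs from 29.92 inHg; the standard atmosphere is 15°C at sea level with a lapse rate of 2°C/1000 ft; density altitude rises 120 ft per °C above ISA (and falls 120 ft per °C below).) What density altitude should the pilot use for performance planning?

3776 ft

Pressure altitude = 4060 + (29.92 − 29.58) × 1000 = 4060 + (+340) = 4400 ft.
ISA temperature at 4400 ft = 15 − 2 × (4400/1000) = 6.2°C.
ISA deviation = 1 − 6.2 = -5.2°C.
Density altitude = 4400 + 120 × (-5.2) = 3776 ft.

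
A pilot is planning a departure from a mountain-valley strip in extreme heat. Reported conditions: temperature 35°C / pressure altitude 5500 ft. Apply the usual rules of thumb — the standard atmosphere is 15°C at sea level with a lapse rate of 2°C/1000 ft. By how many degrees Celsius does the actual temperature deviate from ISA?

ISA+31°C

ISA temperature at 5500 ft = 15 − 2 × (5500/1000) = 4°C.
Deviation = OAT − ISA = 35 − 4 = +31°C.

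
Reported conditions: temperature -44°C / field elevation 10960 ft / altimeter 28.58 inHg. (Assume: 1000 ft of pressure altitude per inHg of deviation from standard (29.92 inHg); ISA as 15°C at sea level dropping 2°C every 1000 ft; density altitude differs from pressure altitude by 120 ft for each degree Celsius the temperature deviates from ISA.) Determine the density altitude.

Pressure altitude = 10960 + (29.92 − 28.58) × 1000 = 10960 + (+1340) = 12300 ft.
ISA temperature at 12300 ft = 15 − 2 × (12300/1000) = -9.6°C.
ISA deviation = -44 − (-9.6) = -34.4°C.
Density altitude = 12300 + 120 × (-34.4) = 8172 ft.

8172 ft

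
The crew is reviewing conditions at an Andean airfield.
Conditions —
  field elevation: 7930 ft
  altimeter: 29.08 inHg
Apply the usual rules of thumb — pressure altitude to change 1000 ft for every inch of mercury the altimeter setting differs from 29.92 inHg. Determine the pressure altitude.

8770 ft

Pressure correction = (29.92 − 29.08) × 1000 = +840 ft.
Pressure altitude = 7930 + (+840) = 8770 ft.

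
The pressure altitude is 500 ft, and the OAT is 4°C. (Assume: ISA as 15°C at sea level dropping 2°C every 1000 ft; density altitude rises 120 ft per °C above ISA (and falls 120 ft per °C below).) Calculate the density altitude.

ISA temperature at 500 ft = 15 − 2 × (500/1000) = 14°C.
ISA deviation = 4 − 14 = -10°C.
Density altitude = 500 + 120 × (-10) = 500 + (-1200) = -700 ft.

-700 ft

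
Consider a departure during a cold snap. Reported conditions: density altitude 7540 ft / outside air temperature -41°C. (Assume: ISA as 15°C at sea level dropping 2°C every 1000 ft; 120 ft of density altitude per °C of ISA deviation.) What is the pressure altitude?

DA = PA + 120 × (OAT − (15 − 2·PA/1000)) = PA + 120·OAT − 1800 + 0.24·PA = 1.24·PA + 120·OAT − 1800.
So 1.24·PA = 7540 − 120 × (-41) + 1800 = 14260.
PA = 14260 / 1.24 = 11500 ft.

11500 ft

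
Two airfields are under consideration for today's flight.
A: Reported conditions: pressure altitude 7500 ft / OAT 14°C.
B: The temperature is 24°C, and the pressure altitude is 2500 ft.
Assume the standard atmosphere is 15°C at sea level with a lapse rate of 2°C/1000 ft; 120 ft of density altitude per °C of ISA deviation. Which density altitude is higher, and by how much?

A: ISA temp = 0°C, deviation +14°C, DA = 7500 + 120 × 14 = 9180 ft.
B: ISA temp = 10°C, deviation +14°C, DA = 2500 + 120 × 14 = 4180 ft.
A is higher by 9180 − 4180 = 5000 ft.

A by 5000 ft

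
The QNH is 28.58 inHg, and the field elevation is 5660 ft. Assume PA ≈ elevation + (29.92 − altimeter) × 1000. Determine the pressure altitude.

7000 ft

Pressure correction = (29.92 − 28.58) × 1000 = +1340 ft.
Pressure altitude = 5660 + (+1340) = 7000 ft.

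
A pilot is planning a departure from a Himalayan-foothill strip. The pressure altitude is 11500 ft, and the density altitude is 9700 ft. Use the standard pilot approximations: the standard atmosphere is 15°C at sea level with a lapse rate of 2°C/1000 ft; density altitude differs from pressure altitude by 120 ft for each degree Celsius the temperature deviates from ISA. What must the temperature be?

-23°C

Density altitude − pressure altitude = 9700 − 11500 = -1800 ft.
At 120 ft/°C that is an ISA deviation of -1800/120 = -15°C.
ISA temperature at 11500 ft = 15 − 2 × (11500/1000) = -8°C.
OAT = ISA + deviation = -8 + (-15) = -23°C.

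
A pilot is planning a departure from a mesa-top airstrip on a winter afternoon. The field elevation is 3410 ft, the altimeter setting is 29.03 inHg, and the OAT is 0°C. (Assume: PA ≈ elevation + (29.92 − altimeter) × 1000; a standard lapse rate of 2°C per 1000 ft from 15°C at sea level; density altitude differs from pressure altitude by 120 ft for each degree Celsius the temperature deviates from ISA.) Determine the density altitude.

3532 ft

Pressure altitude = 3410 + (29.92 − 29.03) × 1000 = 3410 + (+890) = 4300 ft.
ISA temperature at 4300 ft = 15 − 2 × (4300/1000) = 6.4°C.
ISA deviation = 0 − 6.4 = -6.4°C.
Density altitude = 4300 + 120 × (-6.4) = 3532 ft.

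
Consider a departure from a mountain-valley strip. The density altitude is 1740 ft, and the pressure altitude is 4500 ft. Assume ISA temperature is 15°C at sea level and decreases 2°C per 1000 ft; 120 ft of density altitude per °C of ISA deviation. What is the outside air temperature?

Density altitude − pressure altitude = 1740 − 4500 = -2760 ft.
At 120 ft/°C that is an ISA deviation of -2760/120 = -23°C.
ISA temperature at 4500 ft = 15 − 2 × (4500/1000) = 6°C.
OAT = ISA + deviation = 6 + (-23) = -17°C.

-17°C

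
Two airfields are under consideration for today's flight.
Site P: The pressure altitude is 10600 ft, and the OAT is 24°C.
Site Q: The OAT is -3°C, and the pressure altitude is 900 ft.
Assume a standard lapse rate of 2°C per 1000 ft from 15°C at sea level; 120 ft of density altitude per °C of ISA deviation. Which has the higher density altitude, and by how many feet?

Site P: ISA temp = -6.2°C, deviation +30.2°C, DA = 10600 + 120 × 30.2 = 14224 ft.
Site Q: ISA temp = 13.2°C, deviation -16.2°C, DA = 900 + 120 × (-16.2) = -1044 ft.
Site P is higher by 14224 − (-1044) = 15268 ft.

Site P by 15268 ft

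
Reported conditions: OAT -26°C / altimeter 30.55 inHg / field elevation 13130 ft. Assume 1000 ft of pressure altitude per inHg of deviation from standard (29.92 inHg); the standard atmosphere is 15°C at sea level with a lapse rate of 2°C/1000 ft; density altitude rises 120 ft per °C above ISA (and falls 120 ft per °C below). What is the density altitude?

Pressure altitude = 13130 + (29.92 − 30.55) × 1000 = 13130 + (-630) = 12500 ft.
ISA temperature at 12500 ft = 15 − 2 × (12500/1000) = -10°C.
ISA deviation = -26 − (-10) = -16°C.
Density altitude = 12500 + 120 × (-16) = 10580 ft.

10580 ft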